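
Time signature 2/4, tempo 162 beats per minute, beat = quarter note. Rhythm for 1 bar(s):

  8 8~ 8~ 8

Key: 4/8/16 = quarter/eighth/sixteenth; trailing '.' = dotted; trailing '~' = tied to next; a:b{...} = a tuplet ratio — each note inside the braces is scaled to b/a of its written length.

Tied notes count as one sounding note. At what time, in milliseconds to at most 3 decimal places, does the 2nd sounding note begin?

1. 0.0ms @ 0 + 185.185ms (1/2)
2. 185.185ms @ 1/2 + 555.556ms (3/2)

note 2 onset = 1/2b = 185.185ms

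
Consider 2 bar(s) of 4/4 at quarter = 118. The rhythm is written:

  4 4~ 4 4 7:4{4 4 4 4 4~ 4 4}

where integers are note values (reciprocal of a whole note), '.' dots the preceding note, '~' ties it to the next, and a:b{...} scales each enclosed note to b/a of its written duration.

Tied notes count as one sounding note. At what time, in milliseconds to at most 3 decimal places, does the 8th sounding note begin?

1. 0.0ms @ 0 + 508.475ms (1)
2. 508.475ms @ 1 + 1016.949ms (2)
3. 1525.424ms @ 3 + 508.475ms (1)
4. 2033.898ms @ 4 + 290.557ms (4/7)
5. 2324.455ms @ 32/7 + 290.557ms (4/7)
6. 2615.012ms @ 36/7 + 290.557ms (4/7)
7. 2905.569ms @ 40/7 + 290.557ms (4/7)
8. 3196.126ms @ 44/7 + 581.114ms (8/7)
9. 3777.24ms @ 52/7 + 290.557ms (4/7)

note 8 onset = 44/7b = 3196.126ms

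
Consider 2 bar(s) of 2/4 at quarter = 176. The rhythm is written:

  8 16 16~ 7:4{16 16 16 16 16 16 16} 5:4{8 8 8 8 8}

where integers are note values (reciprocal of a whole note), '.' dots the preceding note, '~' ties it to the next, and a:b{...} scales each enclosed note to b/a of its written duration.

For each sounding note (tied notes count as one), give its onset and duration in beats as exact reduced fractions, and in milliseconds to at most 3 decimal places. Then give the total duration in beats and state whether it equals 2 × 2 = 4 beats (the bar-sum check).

1) 0.0ms=0b +170.455ms=1/2b
2) 170.455ms=1/2b +85.227ms=1/4b
3) 255.682ms=3/4b +133.929ms=11/28b
4) 389.61ms=8/7b +48.701ms=1/7b
5) 438.312ms=9/7b +48.701ms=1/7b
6) 487.013ms=10/7b +48.701ms=1/7b
7) 535.714ms=11/7b +48.701ms=1/7b
8) 584.416ms=12/7b +48.701ms=1/7b
9) 633.117ms=13/7b +48.701ms=1/7b
10) 681.818ms=2b +136.364ms=2/5b
11) 818.182ms=12/5b +136.364ms=2/5b
12) 954.545ms=14/5b +136.364ms=2/5b
13) 1090.909ms=16/5b +136.364ms=2/5b
14) 1227.273ms=18/5b +136.364ms=2/5b
Σ=4b of 4 (176bpm 2/4) — PASS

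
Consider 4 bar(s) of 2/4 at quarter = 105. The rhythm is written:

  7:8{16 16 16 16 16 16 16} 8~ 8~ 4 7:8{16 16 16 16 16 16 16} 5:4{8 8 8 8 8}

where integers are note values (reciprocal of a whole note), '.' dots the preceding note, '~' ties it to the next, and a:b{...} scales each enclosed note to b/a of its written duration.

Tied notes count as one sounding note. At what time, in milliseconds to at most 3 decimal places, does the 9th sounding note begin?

note 9 onset = 4b = 2285.714ms

1. 0.0ms @ 0 + 163.265ms (2/7)
2. 163.265ms @ 2/7 + 163.265ms (2/7)
3. 326.531ms @ 4/7 + 163.265ms (2/7)
4. 489.796ms @ 6/7 + 163.265ms (2/7)
5. 653.061ms @ 8/7 + 163.265ms (2/7)
6. 816.327ms @ 10/7 + 163.265ms (2/7)
7. 979.592ms @ 12/7 + 163.265ms (2/7)
8. 1142.857ms @ 2 + 1142.857ms (2)
9. 2285.714ms @ 4 + 163.265ms (2/7)
10. 2448.98ms @ 30/7 + 163.265ms (2/7)
11. 2612.245ms @ 32/7 + 163.265ms (2/7)
12. 2775.51ms @ 34/7 + 163.265ms (2/7)
13. 2938.776ms @ 36/7 + 163.265ms (2/7)
14. 3102.041ms @ 38/7 + 163.265ms (2/7)
15. 3265.306ms @ 40/7 + 163.265ms (2/7)
16. 3428.571ms @ 6 + 228.571ms (2/5)
17. 3657.143ms @ 32/5 + 228.571ms (2/5)
18. 3885.714ms @ 34/5 + 228.571ms (2/5)
19. 4114.286ms @ 36/5 + 228.571ms (2/5)
20. 4342.857ms @ 38/5 + 228.571ms (2/5)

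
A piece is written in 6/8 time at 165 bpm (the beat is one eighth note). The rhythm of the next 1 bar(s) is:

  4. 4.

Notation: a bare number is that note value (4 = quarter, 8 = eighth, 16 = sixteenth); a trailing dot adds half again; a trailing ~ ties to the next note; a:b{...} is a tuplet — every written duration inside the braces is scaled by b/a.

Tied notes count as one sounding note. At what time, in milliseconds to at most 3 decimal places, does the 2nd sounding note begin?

1. 0.0ms @ 0 + 1090.909ms (3)
2. 1090.909ms @ 3 + 1090.909ms (3)

note 2 onset = 3b = 1090.909ms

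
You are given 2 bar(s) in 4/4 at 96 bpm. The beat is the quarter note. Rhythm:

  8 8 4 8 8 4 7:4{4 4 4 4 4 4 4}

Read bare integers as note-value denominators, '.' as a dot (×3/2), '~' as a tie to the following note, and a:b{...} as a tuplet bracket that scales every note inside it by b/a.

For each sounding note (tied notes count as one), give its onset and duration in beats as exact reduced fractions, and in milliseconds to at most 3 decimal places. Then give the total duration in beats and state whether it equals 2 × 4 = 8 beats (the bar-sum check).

1) 0.0ms=0b +312.5ms=1/2b
2) 312.5ms=1/2b +312.5ms=1/2b
3) 625.0ms=1b +625.0ms=1b
4) 1250.0ms=2b +312.5ms=1/2b
5) 1562.5ms=5/2b +312.5ms=1/2b
6) 1875.0ms=3b +625.0ms=1b
7) 2500.0ms=4b +357.143ms=4/7b
8) 2857.143ms=32/7b +357.143ms=4/7b
9) 3214.286ms=36/7b +357.143ms=4/7b
10) 3571.429ms=40/7b +357.143ms=4/7b
11) 3928.571ms=44/7b +357.143ms=4/7b
12) 4285.714ms=48/7b +357.143ms=4/7b
13) 4642.857ms=52/7b +357.143ms=4/7b
Σ=8b of 8 (96bpm 4/4) — PASS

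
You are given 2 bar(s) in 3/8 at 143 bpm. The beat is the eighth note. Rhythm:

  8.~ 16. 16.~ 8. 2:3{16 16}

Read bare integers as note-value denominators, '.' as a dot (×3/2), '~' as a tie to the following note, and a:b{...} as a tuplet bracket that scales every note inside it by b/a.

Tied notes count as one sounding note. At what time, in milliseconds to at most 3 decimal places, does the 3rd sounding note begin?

1. 0.0ms @ 0 + 944.056ms (9/4)
2. 944.056ms @ 9/4 + 944.056ms (9/4)
3. 1888.112ms @ 9/2 + 314.685ms (3/4)
4. 2202.797ms @ 21/4 + 314.685ms (3/4)

note 3 onset = 9/2b = 1888.112ms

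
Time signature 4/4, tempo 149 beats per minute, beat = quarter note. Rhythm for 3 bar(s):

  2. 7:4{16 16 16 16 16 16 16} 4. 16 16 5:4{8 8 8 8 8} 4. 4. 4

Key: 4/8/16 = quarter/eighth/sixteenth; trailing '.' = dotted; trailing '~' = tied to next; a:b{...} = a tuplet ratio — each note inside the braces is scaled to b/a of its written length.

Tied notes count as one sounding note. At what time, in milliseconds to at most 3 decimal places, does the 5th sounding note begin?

note 5 onset = 24/7b = 1380.633ms

1. 0.0ms @ 0 + 1208.054ms (3)
2. 1208.054ms @ 3 + 57.526ms (1/7)
3. 1265.58ms @ 22/7 + 57.526ms (1/7)
4. 1323.106ms @ 23/7 + 57.526ms (1/7)
5. 1380.633ms @ 24/7 + 57.526ms (1/7)
6. 1438.159ms @ 25/7 + 57.526ms (1/7)
7. 1495.686ms @ 26/7 + 57.526ms (1/7)
8. 1553.212ms @ 27/7 + 57.526ms (1/7)
9. 1610.738ms @ 4 + 604.027ms (3/2)
10. 2214.765ms @ 11/2 + 100.671ms (1/4)
11. 2315.436ms @ 23/4 + 100.671ms (1/4)
12. 2416.107ms @ 6 + 161.074ms (2/5)
13. 2577.181ms @ 32/5 + 161.074ms (2/5)
14. 2738.255ms @ 34/5 + 161.074ms (2/5)
15. 2899.329ms @ 36/5 + 161.074ms (2/5)
16. 3060.403ms @ 38/5 + 161.074ms (2/5)
17. 3221.477ms @ 8 + 604.027ms (3/2)
18. 3825.503ms @ 19/2 + 604.027ms (3/2)
19. 4429.53ms @ 11 + 402.685ms (1)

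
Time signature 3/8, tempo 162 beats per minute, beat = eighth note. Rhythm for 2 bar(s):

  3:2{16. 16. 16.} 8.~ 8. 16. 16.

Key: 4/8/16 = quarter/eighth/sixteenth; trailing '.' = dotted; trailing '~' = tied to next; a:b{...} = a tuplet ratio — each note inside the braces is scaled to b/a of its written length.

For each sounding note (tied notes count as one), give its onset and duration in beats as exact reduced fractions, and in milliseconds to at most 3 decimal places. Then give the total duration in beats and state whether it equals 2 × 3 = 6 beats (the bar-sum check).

1) 0.0ms=0b +185.185ms=1/2b
2) 185.185ms=1/2b +185.185ms=1/2b
3) 370.37ms=1b +185.185ms=1/2b
4) 555.556ms=3/2b +1111.111ms=3b
5) 1666.667ms=9/2b +277.778ms=3/4b
6) 1944.444ms=21/4b +277.778ms=3/4b
Σ=6b of 6 (162bpm 3/8) — PASS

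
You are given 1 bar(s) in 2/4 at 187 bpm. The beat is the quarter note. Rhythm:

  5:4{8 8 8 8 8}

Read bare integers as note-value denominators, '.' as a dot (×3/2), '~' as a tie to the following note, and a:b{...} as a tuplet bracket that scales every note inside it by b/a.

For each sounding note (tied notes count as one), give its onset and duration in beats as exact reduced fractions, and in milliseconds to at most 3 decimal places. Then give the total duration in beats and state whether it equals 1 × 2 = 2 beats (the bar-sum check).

1) 0.0ms=0b +128.342ms=2/5b
2) 128.342ms=2/5b +128.342ms=2/5b
3) 256.684ms=4/5b +128.342ms=2/5b
4) 385.027ms=6/5b +128.342ms=2/5b
5) 513.369ms=8/5b +128.342ms=2/5b
Σ=2b of 2 (187bpm 2/4) — PASS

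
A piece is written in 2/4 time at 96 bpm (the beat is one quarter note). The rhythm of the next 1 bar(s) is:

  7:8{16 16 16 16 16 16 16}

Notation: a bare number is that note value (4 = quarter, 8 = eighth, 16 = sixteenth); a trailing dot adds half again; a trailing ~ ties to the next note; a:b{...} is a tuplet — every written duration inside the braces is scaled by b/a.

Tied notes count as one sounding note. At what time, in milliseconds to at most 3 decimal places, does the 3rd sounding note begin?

1. 0.0ms @ 0 + 178.571ms (2/7)
2. 178.571ms @ 2/7 + 178.571ms (2/7)
3. 357.143ms @ 4/7 + 178.571ms (2/7)
4. 535.714ms @ 6/7 + 178.571ms (2/7)
5. 714.286ms @ 8/7 + 178.571ms (2/7)
6. 892.857ms @ 10/7 + 178.571ms (2/7)
7. 1071.429ms @ 12/7 + 178.571ms (2/7)

note 3 onset = 4/7b = 357.143ms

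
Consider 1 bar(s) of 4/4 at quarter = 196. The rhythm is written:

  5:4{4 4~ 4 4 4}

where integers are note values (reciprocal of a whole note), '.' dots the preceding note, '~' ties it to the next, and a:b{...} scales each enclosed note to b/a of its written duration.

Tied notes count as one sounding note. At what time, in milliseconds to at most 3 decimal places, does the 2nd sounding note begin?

1. 0.0ms @ 0 + 244.898ms (4/5)
2. 244.898ms @ 4/5 + 489.796ms (8/5)
3. 734.694ms @ 12/5 + 244.898ms (4/5)
4. 979.592ms @ 16/5 + 244.898ms (4/5)

note 2 onset = 4/5b = 244.898ms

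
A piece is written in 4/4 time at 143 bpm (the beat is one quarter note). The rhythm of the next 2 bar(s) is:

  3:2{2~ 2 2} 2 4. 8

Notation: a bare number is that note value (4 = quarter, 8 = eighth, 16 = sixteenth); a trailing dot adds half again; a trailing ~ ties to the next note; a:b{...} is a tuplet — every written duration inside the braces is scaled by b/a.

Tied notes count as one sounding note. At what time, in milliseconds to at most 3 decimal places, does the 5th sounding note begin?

1. 0.0ms @ 0 + 1118.881ms (8/3)
2. 1118.881ms @ 8/3 + 559.441ms (4/3)
3. 1678.322ms @ 4 + 839.161ms (2)
4. 2517.483ms @ 6 + 629.371ms (3/2)
5. 3146.853ms @ 15/2 + 209.79ms (1/2)

note 5 onset = 15/2b = 3146.853ms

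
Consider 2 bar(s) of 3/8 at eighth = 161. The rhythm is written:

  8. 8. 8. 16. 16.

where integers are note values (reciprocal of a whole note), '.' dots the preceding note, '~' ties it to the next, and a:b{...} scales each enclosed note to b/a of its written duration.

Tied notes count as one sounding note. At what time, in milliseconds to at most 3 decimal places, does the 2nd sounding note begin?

1. 0.0ms @ 0 + 559.006ms (3/2)
2. 559.006ms @ 3/2 + 559.006ms (3/2)
3. 1118.012ms @ 3 + 559.006ms (3/2)
4. 1677.019ms @ 9/2 + 279.503ms (3/4)
5. 1956.522ms @ 21/4 + 279.503ms (3/4)

note 2 onset = 3/2b = 559.006ms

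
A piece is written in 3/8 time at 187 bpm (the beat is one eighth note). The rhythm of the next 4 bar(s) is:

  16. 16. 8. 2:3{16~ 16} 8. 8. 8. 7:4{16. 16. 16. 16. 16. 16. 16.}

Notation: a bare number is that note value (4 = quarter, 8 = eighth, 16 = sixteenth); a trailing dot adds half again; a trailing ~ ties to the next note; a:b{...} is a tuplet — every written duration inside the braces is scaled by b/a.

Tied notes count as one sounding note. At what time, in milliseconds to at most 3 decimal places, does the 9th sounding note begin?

1. 0.0ms @ 0 + 240.642ms (3/4)
2. 240.642ms @ 3/4 + 240.642ms (3/4)
3. 481.283ms @ 3/2 + 481.283ms (3/2)
4. 962.567ms @ 3 + 481.283ms (3/2)
5. 1443.85ms @ 9/2 + 481.283ms (3/2)
6. 1925.134ms @ 6 + 481.283ms (3/2)
7. 2406.417ms @ 15/2 + 481.283ms (3/2)
8. 2887.701ms @ 9 + 137.51ms (3/7)
9. 3025.21ms @ 66/7 + 137.51ms (3/7)
10. 3162.72ms @ 69/7 + 137.51ms (3/7)
11. 3300.229ms @ 72/7 + 137.51ms (3/7)
12. 3437.739ms @ 75/7 + 137.51ms (3/7)
13. 3575.248ms @ 78/7 + 137.51ms (3/7)
14. 3712.758ms @ 81/7 + 137.51ms (3/7)

note 9 onset = 66/7b = 3025.21ms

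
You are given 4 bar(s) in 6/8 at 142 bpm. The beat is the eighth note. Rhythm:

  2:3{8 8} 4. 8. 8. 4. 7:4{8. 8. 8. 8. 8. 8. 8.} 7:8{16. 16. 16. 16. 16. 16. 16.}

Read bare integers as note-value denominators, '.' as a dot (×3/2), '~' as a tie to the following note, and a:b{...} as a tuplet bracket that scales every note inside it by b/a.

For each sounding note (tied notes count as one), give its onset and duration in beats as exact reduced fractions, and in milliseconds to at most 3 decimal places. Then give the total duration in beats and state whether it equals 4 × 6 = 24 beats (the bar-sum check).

1) 0.0ms=0b +633.803ms=3/2b
2) 633.803ms=3/2b +633.803ms=3/2b
3) 1267.606ms=3b +1267.606ms=3b
4) 2535.211ms=6b +633.803ms=3/2b
5) 3169.014ms=15/2b +633.803ms=3/2b
6) 3802.817ms=9b +1267.606ms=3b
7) 5070.423ms=12b +362.173ms=6/7b
8) 5432.596ms=90/7b +362.173ms=6/7b
9) 5794.769ms=96/7b +362.173ms=6/7b
10) 6156.942ms=102/7b +362.173ms=6/7b
11) 6519.115ms=108/7b +362.173ms=6/7b
12) 6881.288ms=114/7b +362.173ms=6/7b
13) 7243.461ms=120/7b +362.173ms=6/7b
14) 7605.634ms=18b +362.173ms=6/7b
15) 7967.807ms=132/7b +362.173ms=6/7b
16) 8329.98ms=138/7b +362.173ms=6/7b
17) 8692.153ms=144/7b +362.173ms=6/7b
18) 9054.326ms=150/7b +362.173ms=6/7b
19) 9416.499ms=156/7b +362.173ms=6/7b
20) 9778.672ms=162/7b +362.173ms=6/7b
Σ=24b of 24 (142bpm 6/8) — PASS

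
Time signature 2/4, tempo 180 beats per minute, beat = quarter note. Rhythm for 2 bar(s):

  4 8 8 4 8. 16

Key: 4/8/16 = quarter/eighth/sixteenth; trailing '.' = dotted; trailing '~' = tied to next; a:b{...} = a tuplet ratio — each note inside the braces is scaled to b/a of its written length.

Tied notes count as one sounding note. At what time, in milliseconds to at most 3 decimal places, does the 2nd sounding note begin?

1. 0.0ms @ 0 + 333.333ms (1)
2. 333.333ms @ 1 + 166.667ms (1/2)
3. 500.0ms @ 3/2 + 166.667ms (1/2)
4. 666.667ms @ 2 + 333.333ms (1)
5. 1000.0ms @ 3 + 250.0ms (3/4)
6. 1250.0ms @ 15/4 + 83.333ms (1/4)

note 2 onset = 1b = 333.333ms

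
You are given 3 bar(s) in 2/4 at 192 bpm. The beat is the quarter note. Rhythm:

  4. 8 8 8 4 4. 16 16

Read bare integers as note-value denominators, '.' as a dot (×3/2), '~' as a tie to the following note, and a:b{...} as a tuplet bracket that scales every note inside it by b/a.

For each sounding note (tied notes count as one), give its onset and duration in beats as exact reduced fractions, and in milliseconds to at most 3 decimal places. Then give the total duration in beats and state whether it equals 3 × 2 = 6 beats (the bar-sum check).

1) 0.0ms=0b +468.75ms=3/2b
2) 468.75ms=3/2b +156.25ms=1/2b
3) 625.0ms=2b +156.25ms=1/2b
4) 781.25ms=5/2b +156.25ms=1/2b
5) 937.5ms=3b +312.5ms=1b
6) 1250.0ms=4b +468.75ms=3/2b
7) 1718.75ms=11/2b +78.125ms=1/4b
8) 1796.875ms=23/4b +78.125ms=1/4b
Σ=6b of 6 (192bpm 2/4) — PASS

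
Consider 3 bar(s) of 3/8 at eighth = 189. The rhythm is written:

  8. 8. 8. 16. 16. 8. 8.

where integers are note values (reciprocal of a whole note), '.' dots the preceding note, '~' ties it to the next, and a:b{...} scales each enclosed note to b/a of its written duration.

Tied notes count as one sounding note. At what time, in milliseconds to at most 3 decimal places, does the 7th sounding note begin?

note 7 onset = 15/2b = 2380.952ms

1. 0.0ms @ 0 + 476.19ms (3/2)
2. 476.19ms @ 3/2 + 476.19ms (3/2)
3. 952.381ms @ 3 + 476.19ms (3/2)
4. 1428.571ms @ 9/2 + 238.095ms (3/4)
5. 1666.667ms @ 21/4 + 238.095ms (3/4)
6. 1904.762ms @ 6 + 476.19ms (3/2)
7. 2380.952ms @ 15/2 + 476.19ms (3/2)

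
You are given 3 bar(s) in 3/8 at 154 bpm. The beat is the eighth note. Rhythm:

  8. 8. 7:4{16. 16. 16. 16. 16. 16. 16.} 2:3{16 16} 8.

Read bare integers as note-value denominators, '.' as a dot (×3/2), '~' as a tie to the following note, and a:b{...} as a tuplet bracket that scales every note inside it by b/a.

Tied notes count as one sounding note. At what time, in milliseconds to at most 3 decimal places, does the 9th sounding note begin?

1. 0.0ms @ 0 + 584.416ms (3/2)
2. 584.416ms @ 3/2 + 584.416ms (3/2)
3. 1168.831ms @ 3 + 166.976ms (3/7)
4. 1335.807ms @ 24/7 + 166.976ms (3/7)
5. 1502.783ms @ 27/7 + 166.976ms (3/7)
6. 1669.759ms @ 30/7 + 166.976ms (3/7)
7. 1836.735ms @ 33/7 + 166.976ms (3/7)
8. 2003.711ms @ 36/7 + 166.976ms (3/7)
9. 2170.686ms @ 39/7 + 166.976ms (3/7)
10. 2337.662ms @ 6 + 292.208ms (3/4)
11. 2629.87ms @ 27/4 + 292.208ms (3/4)
12. 2922.078ms @ 15/2 + 584.416ms (3/2)

note 9 onset = 39/7b = 2170.686ms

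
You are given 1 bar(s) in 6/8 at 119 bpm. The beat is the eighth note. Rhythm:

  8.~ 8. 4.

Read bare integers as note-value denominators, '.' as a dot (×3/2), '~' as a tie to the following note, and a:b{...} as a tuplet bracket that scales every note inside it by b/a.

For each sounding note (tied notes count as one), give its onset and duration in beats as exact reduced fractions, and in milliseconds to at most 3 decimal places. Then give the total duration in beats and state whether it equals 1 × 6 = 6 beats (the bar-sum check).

1) 0.0ms=0b +1512.605ms=3b
2) 1512.605ms=3b +1512.605ms=3b
Σ=6b of 6 (119bpm 6/8) — PASS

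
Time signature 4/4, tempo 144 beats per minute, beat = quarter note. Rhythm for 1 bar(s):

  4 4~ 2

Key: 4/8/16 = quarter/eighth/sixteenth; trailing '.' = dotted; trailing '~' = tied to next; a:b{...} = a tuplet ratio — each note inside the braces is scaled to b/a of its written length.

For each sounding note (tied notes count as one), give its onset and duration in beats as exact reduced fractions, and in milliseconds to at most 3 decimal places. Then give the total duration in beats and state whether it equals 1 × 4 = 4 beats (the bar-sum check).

1) 0.0ms=0b +416.667ms=1b
2) 416.667ms=1b +1250.0ms=3b
Σ=4b of 4 (144bpm 4/4) — PASS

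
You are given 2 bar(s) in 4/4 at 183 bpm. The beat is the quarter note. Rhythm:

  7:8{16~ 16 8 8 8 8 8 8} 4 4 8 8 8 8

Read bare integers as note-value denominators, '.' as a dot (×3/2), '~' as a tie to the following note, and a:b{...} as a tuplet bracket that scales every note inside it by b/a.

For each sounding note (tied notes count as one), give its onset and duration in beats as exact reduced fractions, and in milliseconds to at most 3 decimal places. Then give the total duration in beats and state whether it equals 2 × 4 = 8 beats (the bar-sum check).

1) 0.0ms=0b +187.354ms=4/7b
2) 187.354ms=4/7b +187.354ms=4/7b
3) 374.707ms=8/7b +187.354ms=4/7b
4) 562.061ms=12/7b +187.354ms=4/7b
5) 749.415ms=16/7b +187.354ms=4/7b
6) 936.768ms=20/7b +187.354ms=4/7b
7) 1124.122ms=24/7b +187.354ms=4/7b
8) 1311.475ms=4b +327.869ms=1b
9) 1639.344ms=5b +327.869ms=1b
10) 1967.213ms=6b +163.934ms=1/2b
11) 2131.148ms=13/2b +163.934ms=1/2b
12) 2295.082ms=7b +163.934ms=1/2b
13) 2459.016ms=15/2b +163.934ms=1/2b
Σ=8b of 8 (183bpm 4/4) — PASS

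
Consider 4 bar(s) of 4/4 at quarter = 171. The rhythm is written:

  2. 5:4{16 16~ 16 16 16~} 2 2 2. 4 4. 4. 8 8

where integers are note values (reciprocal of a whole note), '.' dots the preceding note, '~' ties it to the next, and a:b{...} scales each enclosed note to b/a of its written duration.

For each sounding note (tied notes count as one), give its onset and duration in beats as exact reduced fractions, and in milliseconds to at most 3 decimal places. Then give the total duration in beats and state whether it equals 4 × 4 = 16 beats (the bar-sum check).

1) 0.0ms=0b +1052.632ms=3b
2) 1052.632ms=3b +70.175ms=1/5b
3) 1122.807ms=16/5b +140.351ms=2/5b
4) 1263.158ms=18/5b +70.175ms=1/5b
5) 1333.333ms=19/5b +771.93ms=11/5b
6) 2105.263ms=6b +701.754ms=2b
7) 2807.018ms=8b +1052.632ms=3b
8) 3859.649ms=11b +350.877ms=1b
9) 4210.526ms=12b +526.316ms=3/2b
10) 4736.842ms=27/2b +526.316ms=3/2b
11) 5263.158ms=15b +175.439ms=1/2b
12) 5438.596ms=31/2b +175.439ms=1/2b
Σ=16b of 16 (171bpm 4/4) — PASS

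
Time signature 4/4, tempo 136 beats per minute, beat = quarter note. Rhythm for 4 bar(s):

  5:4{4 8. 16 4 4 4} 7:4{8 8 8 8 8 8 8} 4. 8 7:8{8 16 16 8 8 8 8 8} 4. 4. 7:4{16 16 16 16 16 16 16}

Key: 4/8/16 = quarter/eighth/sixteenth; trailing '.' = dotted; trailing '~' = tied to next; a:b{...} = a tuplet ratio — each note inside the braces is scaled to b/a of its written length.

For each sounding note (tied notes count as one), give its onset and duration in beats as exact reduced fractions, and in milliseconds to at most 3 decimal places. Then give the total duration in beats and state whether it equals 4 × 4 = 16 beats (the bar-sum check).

1) 0.0ms=0b +352.941ms=4/5b
2) 352.941ms=4/5b +264.706ms=3/5b
3) 617.647ms=7/5b +88.235ms=1/5b
4) 705.882ms=8/5b +352.941ms=4/5b
5) 1058.824ms=12/5b +352.941ms=4/5b
6) 1411.765ms=16/5b +352.941ms=4/5b
7) 1764.706ms=4b +126.05ms=2/7b
8) 1890.756ms=30/7b +126.05ms=2/7b
9) 2016.807ms=32/7b +126.05ms=2/7b
10) 2142.857ms=34/7b +126.05ms=2/7b
11) 2268.908ms=36/7b +126.05ms=2/7b
12) 2394.958ms=38/7b +126.05ms=2/7b
13) 2521.008ms=40/7b +126.05ms=2/7b
14) 2647.059ms=6b +661.765ms=3/2b
15) 3308.824ms=15/2b +220.588ms=1/2b
16) 3529.412ms=8b +252.101ms=4/7b
17) 3781.513ms=60/7b +126.05ms=2/7b
18) 3907.563ms=62/7b +126.05ms=2/7b
19) 4033.613ms=64/7b +252.101ms=4/7b
20) 4285.714ms=68/7b +252.101ms=4/7b
21) 4537.815ms=72/7b +252.101ms=4/7b
22) 4789.916ms=76/7b +252.101ms=4/7b
23) 5042.017ms=80/7b +252.101ms=4/7b
24) 5294.118ms=12b +661.765ms=3/2b
25) 5955.882ms=27/2b +661.765ms=3/2b
26) 6617.647ms=15b +63.025ms=1/7b
27) 6680.672ms=106/7b +63.025ms=1/7b
28) 6743.697ms=107/7b +63.025ms=1/7b
29) 6806.723ms=108/7b +63.025ms=1/7b
30) 6869.748ms=109/7b +63.025ms=1/7b
31) 6932.773ms=110/7b +63.025ms=1/7b
32) 6995.798ms=111/7b +63.025ms=1/7b
Σ=16b of 16 (136bpm 4/4) — PASS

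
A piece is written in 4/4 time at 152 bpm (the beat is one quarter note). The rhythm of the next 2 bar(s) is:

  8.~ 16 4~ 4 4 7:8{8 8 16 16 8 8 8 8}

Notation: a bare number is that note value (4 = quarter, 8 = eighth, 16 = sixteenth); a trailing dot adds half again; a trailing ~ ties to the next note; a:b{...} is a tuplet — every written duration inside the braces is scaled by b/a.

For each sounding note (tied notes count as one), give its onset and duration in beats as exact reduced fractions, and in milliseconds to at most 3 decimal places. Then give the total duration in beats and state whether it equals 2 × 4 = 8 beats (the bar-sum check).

1) 0.0ms=0b +394.737ms=1b
2) 394.737ms=1b +789.474ms=2b
3) 1184.211ms=3b +394.737ms=1b
4) 1578.947ms=4b +225.564ms=4/7b
5) 1804.511ms=32/7b +225.564ms=4/7b
6) 2030.075ms=36/7b +112.782ms=2/7b
7) 2142.857ms=38/7b +112.782ms=2/7b
8) 2255.639ms=40/7b +225.564ms=4/7b
9) 2481.203ms=44/7b +225.564ms=4/7b
10) 2706.767ms=48/7b +225.564ms=4/7b
11) 2932.331ms=52/7b +225.564ms=4/7b
Σ=8b of 8 (152bpm 4/4) — PASS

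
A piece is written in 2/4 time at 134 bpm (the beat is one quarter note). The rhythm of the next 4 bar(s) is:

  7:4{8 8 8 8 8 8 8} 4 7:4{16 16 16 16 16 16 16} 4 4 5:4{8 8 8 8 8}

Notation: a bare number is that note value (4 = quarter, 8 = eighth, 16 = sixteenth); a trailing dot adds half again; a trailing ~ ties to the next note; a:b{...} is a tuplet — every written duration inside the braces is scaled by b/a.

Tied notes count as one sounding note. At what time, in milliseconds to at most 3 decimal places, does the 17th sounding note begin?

note 17 onset = 5b = 2238.806ms

1. 0.0ms @ 0 + 127.932ms (2/7)
2. 127.932ms @ 2/7 + 127.932ms (2/7)
3. 255.864ms @ 4/7 + 127.932ms (2/7)
4. 383.795ms @ 6/7 + 127.932ms (2/7)
5. 511.727ms @ 8/7 + 127.932ms (2/7)
6. 639.659ms @ 10/7 + 127.932ms (2/7)
7. 767.591ms @ 12/7 + 127.932ms (2/7)
8. 895.522ms @ 2 + 447.761ms (1)
9. 1343.284ms @ 3 + 63.966ms (1/7)
10. 1407.249ms @ 22/7 + 63.966ms (1/7)
11. 1471.215ms @ 23/7 + 63.966ms (1/7)
12. 1535.181ms @ 24/7 + 63.966ms (1/7)
13. 1599.147ms @ 25/7 + 63.966ms (1/7)
14. 1663.113ms @ 26/7 + 63.966ms (1/7)
15. 1727.079ms @ 27/7 + 63.966ms (1/7)
16. 1791.045ms @ 4 + 447.761ms (1)
17. 2238.806ms @ 5 + 447.761ms (1)
18. 2686.567ms @ 6 + 179.104ms (2/5)
19. 2865.672ms @ 32/5 + 179.104ms (2/5)
20. 3044.776ms @ 34/5 + 179.104ms (2/5)
21. 3223.881ms @ 36/5 + 179.104ms (2/5)
22. 3402.985ms @ 38/5 + 179.104ms (2/5)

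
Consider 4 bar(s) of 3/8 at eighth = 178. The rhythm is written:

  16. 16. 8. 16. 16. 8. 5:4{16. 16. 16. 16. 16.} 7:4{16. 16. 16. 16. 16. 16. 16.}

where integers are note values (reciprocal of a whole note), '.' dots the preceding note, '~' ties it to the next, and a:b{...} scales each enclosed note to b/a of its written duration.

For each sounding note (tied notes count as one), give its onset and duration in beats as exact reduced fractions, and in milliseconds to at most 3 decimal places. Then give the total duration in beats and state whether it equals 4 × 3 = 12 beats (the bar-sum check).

1) 0.0ms=0b +252.809ms=3/4b
2) 252.809ms=3/4b +252.809ms=3/4b
3) 505.618ms=3/2b +505.618ms=3/2b
4) 1011.236ms=3b +252.809ms=3/4b
5) 1264.045ms=15/4b +252.809ms=3/4b
6) 1516.854ms=9/2b +505.618ms=3/2b
7) 2022.472ms=6b +202.247ms=3/5b
8) 2224.719ms=33/5b +202.247ms=3/5b
9) 2426.966ms=36/5b +202.247ms=3/5b
10) 2629.213ms=39/5b +202.247ms=3/5b
11) 2831.461ms=42/5b +202.247ms=3/5b
12) 3033.708ms=9b +144.462ms=3/7b
13) 3178.17ms=66/7b +144.462ms=3/7b
14) 3322.632ms=69/7b +144.462ms=3/7b
15) 3467.095ms=72/7b +144.462ms=3/7b
16) 3611.557ms=75/7b +144.462ms=3/7b
17) 3756.019ms=78/7b +144.462ms=3/7b
18) 3900.482ms=81/7b +144.462ms=3/7b
Σ=12b of 12 (178bpm 3/8) — PASS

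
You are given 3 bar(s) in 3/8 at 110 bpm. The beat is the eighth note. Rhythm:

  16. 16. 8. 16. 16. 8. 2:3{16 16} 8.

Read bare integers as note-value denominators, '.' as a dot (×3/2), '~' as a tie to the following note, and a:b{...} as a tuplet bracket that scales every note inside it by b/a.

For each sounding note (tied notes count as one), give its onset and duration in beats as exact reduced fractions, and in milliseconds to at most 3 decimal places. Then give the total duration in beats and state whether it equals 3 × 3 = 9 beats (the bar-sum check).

1) 0.0ms=0b +409.091ms=3/4b
2) 409.091ms=3/4b +409.091ms=3/4b
3) 818.182ms=3/2b +818.182ms=3/2b
4) 1636.364ms=3b +409.091ms=3/4b
5) 2045.455ms=15/4b +409.091ms=3/4b
6) 2454.545ms=9/2b +818.182ms=3/2b
7) 3272.727ms=6b +409.091ms=3/4b
8) 3681.818ms=27/4b +409.091ms=3/4b
9) 4090.909ms=15/2b +818.182ms=3/2b
Σ=9b of 9 (110bpm 3/8) — PASS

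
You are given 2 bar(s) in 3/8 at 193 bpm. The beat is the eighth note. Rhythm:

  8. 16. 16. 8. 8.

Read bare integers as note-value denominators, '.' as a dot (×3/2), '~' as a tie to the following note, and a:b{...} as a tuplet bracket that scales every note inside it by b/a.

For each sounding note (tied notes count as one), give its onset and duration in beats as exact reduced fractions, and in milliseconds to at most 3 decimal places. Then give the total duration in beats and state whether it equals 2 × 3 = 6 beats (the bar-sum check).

1) 0.0ms=0b +466.321ms=3/2b
2) 466.321ms=3/2b +233.161ms=3/4b
3) 699.482ms=9/4b +233.161ms=3/4b
4) 932.642ms=3b +466.321ms=3/2b
5) 1398.964ms=9/2b +466.321ms=3/2b
Σ=6b of 6 (193bpm 3/8) — PASS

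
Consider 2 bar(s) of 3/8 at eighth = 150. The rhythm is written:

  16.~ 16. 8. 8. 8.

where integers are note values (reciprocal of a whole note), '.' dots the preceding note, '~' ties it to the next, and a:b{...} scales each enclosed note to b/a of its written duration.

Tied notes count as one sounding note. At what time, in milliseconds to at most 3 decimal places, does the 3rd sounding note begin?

1. 0.0ms @ 0 + 600.0ms (3/2)
2. 600.0ms @ 3/2 + 600.0ms (3/2)
3. 1200.0ms @ 3 + 600.0ms (3/2)
4. 1800.0ms @ 9/2 + 600.0ms (3/2)

note 3 onset = 3b = 1200.0ms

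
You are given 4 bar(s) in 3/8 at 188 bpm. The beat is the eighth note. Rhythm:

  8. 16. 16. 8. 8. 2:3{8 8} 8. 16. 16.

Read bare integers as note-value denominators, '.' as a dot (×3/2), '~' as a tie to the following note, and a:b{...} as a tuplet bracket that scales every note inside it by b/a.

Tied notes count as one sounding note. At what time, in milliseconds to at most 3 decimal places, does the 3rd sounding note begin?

note 3 onset = 9/4b = 718.085ms

1. 0.0ms @ 0 + 478.723ms (3/2)
2. 478.723ms @ 3/2 + 239.362ms (3/4)
3. 718.085ms @ 9/4 + 239.362ms (3/4)
4. 957.447ms @ 3 + 478.723ms (3/2)
5. 1436.17ms @ 9/2 + 478.723ms (3/2)
6. 1914.894ms @ 6 + 478.723ms (3/2)
7. 2393.617ms @ 15/2 + 478.723ms (3/2)
8. 2872.34ms @ 9 + 478.723ms (3/2)
9. 3351.064ms @ 21/2 + 239.362ms (3/4)
10. 3590.426ms @ 45/4 + 239.362ms (3/4)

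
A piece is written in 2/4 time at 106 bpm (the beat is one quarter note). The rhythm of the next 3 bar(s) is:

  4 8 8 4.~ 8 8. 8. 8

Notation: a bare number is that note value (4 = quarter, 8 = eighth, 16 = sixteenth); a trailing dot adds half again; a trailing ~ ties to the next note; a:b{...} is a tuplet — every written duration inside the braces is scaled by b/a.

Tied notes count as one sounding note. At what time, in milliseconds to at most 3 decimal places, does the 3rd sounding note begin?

1. 0.0ms @ 0 + 566.038ms (1)
2. 566.038ms @ 1 + 283.019ms (1/2)
3. 849.057ms @ 3/2 + 283.019ms (1/2)
4. 1132.075ms @ 2 + 1132.075ms (2)
5. 2264.151ms @ 4 + 424.528ms (3/4)
6. 2688.679ms @ 19/4 + 424.528ms (3/4)
7. 3113.208ms @ 11/2 + 283.019ms (1/2)

note 3 onset = 3/2b = 849.057ms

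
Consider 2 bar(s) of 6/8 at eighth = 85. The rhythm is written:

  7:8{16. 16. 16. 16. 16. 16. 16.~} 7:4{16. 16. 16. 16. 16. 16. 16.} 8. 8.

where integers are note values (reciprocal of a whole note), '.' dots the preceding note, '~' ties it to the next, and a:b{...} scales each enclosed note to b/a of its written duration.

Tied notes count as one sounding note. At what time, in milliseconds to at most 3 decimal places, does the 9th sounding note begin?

1. 0.0ms @ 0 + 605.042ms (6/7)
2. 605.042ms @ 6/7 + 605.042ms (6/7)
3. 1210.084ms @ 12/7 + 605.042ms (6/7)
4. 1815.126ms @ 18/7 + 605.042ms (6/7)
5. 2420.168ms @ 24/7 + 605.042ms (6/7)
6. 3025.21ms @ 30/7 + 605.042ms (6/7)
7. 3630.252ms @ 36/7 + 907.563ms (9/7)
8. 4537.815ms @ 45/7 + 302.521ms (3/7)
9. 4840.336ms @ 48/7 + 302.521ms (3/7)
10. 5142.857ms @ 51/7 + 302.521ms (3/7)
11. 5445.378ms @ 54/7 + 302.521ms (3/7)
12. 5747.899ms @ 57/7 + 302.521ms (3/7)
13. 6050.42ms @ 60/7 + 302.521ms (3/7)
14. 6352.941ms @ 9 + 1058.824ms (3/2)
15. 7411.765ms @ 21/2 + 1058.824ms (3/2)

note 9 onset = 48/7b = 4840.336ms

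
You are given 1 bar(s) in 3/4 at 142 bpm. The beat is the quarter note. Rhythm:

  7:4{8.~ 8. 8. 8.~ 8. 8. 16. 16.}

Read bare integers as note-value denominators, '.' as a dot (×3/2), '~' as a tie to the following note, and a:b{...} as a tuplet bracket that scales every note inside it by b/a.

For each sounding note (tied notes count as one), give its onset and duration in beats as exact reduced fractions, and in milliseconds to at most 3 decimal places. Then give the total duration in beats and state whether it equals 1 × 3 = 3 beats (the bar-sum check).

1) 0.0ms=0b +362.173ms=6/7b
2) 362.173ms=6/7b +181.087ms=3/7b
3) 543.26ms=9/7b +362.173ms=6/7b
4) 905.433ms=15/7b +181.087ms=3/7b
5) 1086.519ms=18/7b +90.543ms=3/14b
6) 1177.062ms=39/14b +90.543ms=3/14b
Σ=3b of 3 (142bpm 3/4) — PASS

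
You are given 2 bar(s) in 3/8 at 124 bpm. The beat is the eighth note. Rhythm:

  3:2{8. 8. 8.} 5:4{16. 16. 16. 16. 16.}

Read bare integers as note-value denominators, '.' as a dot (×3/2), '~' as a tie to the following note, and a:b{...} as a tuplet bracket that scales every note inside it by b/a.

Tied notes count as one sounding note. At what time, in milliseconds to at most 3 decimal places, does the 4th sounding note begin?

note 4 onset = 3b = 1451.613ms

1. 0.0ms @ 0 + 483.871ms (1)
2. 483.871ms @ 1 + 483.871ms (1)
3. 967.742ms @ 2 + 483.871ms (1)
4. 1451.613ms @ 3 + 290.323ms (3/5)
5. 1741.935ms @ 18/5 + 290.323ms (3/5)
6. 2032.258ms @ 21/5 + 290.323ms (3/5)
7. 2322.581ms @ 24/5 + 290.323ms (3/5)
8. 2612.903ms @ 27/5 + 290.323ms (3/5)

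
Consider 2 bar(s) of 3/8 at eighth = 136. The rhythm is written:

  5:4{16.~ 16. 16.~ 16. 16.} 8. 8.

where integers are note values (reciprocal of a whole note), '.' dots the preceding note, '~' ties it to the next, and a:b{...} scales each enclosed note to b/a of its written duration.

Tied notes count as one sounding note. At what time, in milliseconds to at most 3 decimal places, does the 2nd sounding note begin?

note 2 onset = 6/5b = 529.412ms

1. 0.0ms @ 0 + 529.412ms (6/5)
2. 529.412ms @ 6/5 + 529.412ms (6/5)
3. 1058.824ms @ 12/5 + 264.706ms (3/5)
4. 1323.529ms @ 3 + 661.765ms (3/2)
5. 1985.294ms @ 9/2 + 661.765ms (3/2)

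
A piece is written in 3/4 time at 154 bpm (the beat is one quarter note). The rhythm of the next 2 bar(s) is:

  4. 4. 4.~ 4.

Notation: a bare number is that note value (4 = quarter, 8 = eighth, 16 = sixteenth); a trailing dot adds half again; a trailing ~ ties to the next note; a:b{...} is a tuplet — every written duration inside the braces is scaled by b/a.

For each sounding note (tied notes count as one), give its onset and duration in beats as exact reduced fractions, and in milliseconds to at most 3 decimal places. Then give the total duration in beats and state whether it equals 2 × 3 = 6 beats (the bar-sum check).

1) 0.0ms=0b +584.416ms=3/2b
2) 584.416ms=3/2b +584.416ms=3/2b
3) 1168.831ms=3b +1168.831ms=3b
Σ=6b of 6 (154bpm 3/4) — PASS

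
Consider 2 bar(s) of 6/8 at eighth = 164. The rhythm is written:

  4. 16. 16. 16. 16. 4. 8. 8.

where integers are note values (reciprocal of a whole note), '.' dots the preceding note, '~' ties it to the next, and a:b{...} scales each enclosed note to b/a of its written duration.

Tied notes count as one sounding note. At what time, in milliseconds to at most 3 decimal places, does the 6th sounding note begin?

1. 0.0ms @ 0 + 1097.561ms (3)
2. 1097.561ms @ 3 + 274.39ms (3/4)
3. 1371.951ms @ 15/4 + 274.39ms (3/4)
4. 1646.341ms @ 9/2 + 274.39ms (3/4)
5. 1920.732ms @ 21/4 + 274.39ms (3/4)
6. 2195.122ms @ 6 + 1097.561ms (3)
7. 3292.683ms @ 9 + 548.78ms (3/2)
8. 3841.463ms @ 21/2 + 548.78ms (3/2)

note 6 onset = 6b = 2195.122ms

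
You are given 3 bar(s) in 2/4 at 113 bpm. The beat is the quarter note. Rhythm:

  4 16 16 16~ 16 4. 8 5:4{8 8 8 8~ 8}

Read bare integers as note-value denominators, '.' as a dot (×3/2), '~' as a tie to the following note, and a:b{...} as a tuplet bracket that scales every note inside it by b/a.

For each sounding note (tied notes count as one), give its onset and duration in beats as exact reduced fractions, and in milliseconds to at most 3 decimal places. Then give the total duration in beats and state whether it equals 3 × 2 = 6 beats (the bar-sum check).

1) 0.0ms=0b +530.973ms=1b
2) 530.973ms=1b +132.743ms=1/4b
3) 663.717ms=5/4b +132.743ms=1/4b
4) 796.46ms=3/2b +265.487ms=1/2b
5) 1061.947ms=2b +796.46ms=3/2b
6) 1858.407ms=7/2b +265.487ms=1/2b
7) 2123.894ms=4b +212.389ms=2/5b
8) 2336.283ms=22/5b +212.389ms=2/5b
9) 2548.673ms=24/5b +212.389ms=2/5b
10) 2761.062ms=26/5b +424.779ms=4/5b
Σ=6b of 6 (113bpm 2/4) — PASS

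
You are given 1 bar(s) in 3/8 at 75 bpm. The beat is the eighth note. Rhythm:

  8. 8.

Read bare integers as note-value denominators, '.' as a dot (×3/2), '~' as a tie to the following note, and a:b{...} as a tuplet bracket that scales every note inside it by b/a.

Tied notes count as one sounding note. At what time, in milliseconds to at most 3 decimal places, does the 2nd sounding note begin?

note 2 onset = 3/2b = 1200.0ms

1. 0.0ms @ 0 + 1200.0ms (3/2)
2. 1200.0ms @ 3/2 + 1200.0ms (3/2)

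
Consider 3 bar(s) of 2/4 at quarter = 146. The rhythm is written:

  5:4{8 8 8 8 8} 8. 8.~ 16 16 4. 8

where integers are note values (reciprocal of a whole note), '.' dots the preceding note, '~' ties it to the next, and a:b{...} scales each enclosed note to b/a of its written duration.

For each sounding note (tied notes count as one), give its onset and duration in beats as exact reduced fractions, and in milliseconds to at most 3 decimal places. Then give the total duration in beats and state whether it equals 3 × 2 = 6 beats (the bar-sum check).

1) 0.0ms=0b +164.384ms=2/5b
2) 164.384ms=2/5b +164.384ms=2/5b
3) 328.767ms=4/5b +164.384ms=2/5b
4) 493.151ms=6/5b +164.384ms=2/5b
5) 657.534ms=8/5b +164.384ms=2/5b
6) 821.918ms=2b +308.219ms=3/4b
7) 1130.137ms=11/4b +410.959ms=1b
8) 1541.096ms=15/4b +102.74ms=1/4b
9) 1643.836ms=4b +616.438ms=3/2b
10) 2260.274ms=11/2b +205.479ms=1/2b
Σ=6b of 6 (146bpm 2/4) — PASS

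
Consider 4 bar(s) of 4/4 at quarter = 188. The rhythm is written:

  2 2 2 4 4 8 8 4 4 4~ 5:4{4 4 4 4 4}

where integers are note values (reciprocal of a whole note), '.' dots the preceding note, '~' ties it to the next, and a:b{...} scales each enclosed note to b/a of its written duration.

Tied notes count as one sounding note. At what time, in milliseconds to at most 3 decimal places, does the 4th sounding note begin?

1. 0.0ms @ 0 + 638.298ms (2)
2. 638.298ms @ 2 + 638.298ms (2)
3. 1276.596ms @ 4 + 638.298ms (2)
4. 1914.894ms @ 6 + 319.149ms (1)
5. 2234.043ms @ 7 + 319.149ms (1)
6. 2553.191ms @ 8 + 159.574ms (1/2)
7. 2712.766ms @ 17/2 + 159.574ms (1/2)
8. 2872.34ms @ 9 + 319.149ms (1)
9. 3191.489ms @ 10 + 319.149ms (1)
10. 3510.638ms @ 11 + 574.468ms (9/5)
11. 4085.106ms @ 64/5 + 255.319ms (4/5)
12. 4340.426ms @ 68/5 + 255.319ms (4/5)
13. 4595.745ms @ 72/5 + 255.319ms (4/5)
14. 4851.064ms @ 76/5 + 255.319ms (4/5)

note 4 onset = 6b = 1914.894ms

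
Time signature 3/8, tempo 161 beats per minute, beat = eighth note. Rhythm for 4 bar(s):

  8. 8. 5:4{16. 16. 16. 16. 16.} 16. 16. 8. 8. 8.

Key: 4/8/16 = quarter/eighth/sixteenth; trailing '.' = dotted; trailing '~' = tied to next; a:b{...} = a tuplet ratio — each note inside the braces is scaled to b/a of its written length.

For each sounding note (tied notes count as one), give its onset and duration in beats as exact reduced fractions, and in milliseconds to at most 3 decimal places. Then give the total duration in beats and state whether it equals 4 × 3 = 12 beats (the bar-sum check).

1) 0.0ms=0b +559.006ms=3/2b
2) 559.006ms=3/2b +559.006ms=3/2b
3) 1118.012ms=3b +223.602ms=3/5b
4) 1341.615ms=18/5b +223.602ms=3/5b
5) 1565.217ms=21/5b +223.602ms=3/5b
6) 1788.82ms=24/5b +223.602ms=3/5b
7) 2012.422ms=27/5b +223.602ms=3/5b
8) 2236.025ms=6b +279.503ms=3/4b
9) 2515.528ms=27/4b +279.503ms=3/4b
10) 2795.031ms=15/2b +559.006ms=3/2b
11) 3354.037ms=9b +559.006ms=3/2b
12) 3913.043ms=21/2b +559.006ms=3/2b
Σ=12b of 12 (161bpm 3/8) — PASS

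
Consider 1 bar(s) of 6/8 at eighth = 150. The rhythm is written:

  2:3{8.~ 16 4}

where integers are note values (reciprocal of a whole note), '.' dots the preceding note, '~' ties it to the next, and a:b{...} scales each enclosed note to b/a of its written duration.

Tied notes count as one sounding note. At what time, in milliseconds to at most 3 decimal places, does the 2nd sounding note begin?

1. 0.0ms @ 0 + 1200.0ms (3)
2. 1200.0ms @ 3 + 1200.0ms (3)

note 2 onset = 3b = 1200.0ms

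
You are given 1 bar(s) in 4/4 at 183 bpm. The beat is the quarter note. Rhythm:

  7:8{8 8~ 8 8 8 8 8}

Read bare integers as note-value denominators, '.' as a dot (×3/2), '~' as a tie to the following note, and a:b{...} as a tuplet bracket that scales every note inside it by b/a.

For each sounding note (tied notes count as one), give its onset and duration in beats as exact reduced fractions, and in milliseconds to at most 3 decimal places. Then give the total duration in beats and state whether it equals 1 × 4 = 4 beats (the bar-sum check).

1) 0.0ms=0b +187.354ms=4/7b
2) 187.354ms=4/7b +374.707ms=8/7b
3) 562.061ms=12/7b +187.354ms=4/7b
4) 749.415ms=16/7b +187.354ms=4/7b
5) 936.768ms=20/7b +187.354ms=4/7b
6) 1124.122ms=24/7b +187.354ms=4/7b
Σ=4b of 4 (183bpm 4/4) — PASS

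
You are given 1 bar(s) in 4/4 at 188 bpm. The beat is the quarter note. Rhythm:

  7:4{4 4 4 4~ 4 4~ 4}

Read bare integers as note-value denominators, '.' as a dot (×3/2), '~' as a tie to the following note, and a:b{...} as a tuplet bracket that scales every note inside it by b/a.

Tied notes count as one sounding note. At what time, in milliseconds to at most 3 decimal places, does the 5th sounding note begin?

note 5 onset = 20/7b = 911.854ms

1. 0.0ms @ 0 + 182.371ms (4/7)
2. 182.371ms @ 4/7 + 182.371ms (4/7)
3. 364.742ms @ 8/7 + 182.371ms (4/7)
4. 547.112ms @ 12/7 + 364.742ms (8/7)
5. 911.854ms @ 20/7 + 364.742ms (8/7)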